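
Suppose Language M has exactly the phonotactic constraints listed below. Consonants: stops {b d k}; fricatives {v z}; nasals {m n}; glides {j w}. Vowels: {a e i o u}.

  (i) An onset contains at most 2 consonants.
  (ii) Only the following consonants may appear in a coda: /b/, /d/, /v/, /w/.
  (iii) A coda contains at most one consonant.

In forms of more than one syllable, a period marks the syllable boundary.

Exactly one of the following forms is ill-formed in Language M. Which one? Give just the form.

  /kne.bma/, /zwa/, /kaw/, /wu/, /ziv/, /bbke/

/bbke/

/kne.bma/ — σ1 onset /kn/ (2C), coda /∅/ ok; σ2 onset /bm/ (2C), coda /∅/ ok → well-formed
/zwa/ — σ1 onset /zw/ (2C), coda /∅/ ok → well-formed
/kaw/ — σ1 onset /k/, coda /w/ ok → well-formed
/wu/ — σ1 onset /w/, coda /∅/ ok → well-formed
/ziv/ — σ1 onset /z/, coda /v/ ok → well-formed
/bbke/ — violates constraint (i): syllable 1 onset /bbk/ has 3 consonants (> 2) → ill-formed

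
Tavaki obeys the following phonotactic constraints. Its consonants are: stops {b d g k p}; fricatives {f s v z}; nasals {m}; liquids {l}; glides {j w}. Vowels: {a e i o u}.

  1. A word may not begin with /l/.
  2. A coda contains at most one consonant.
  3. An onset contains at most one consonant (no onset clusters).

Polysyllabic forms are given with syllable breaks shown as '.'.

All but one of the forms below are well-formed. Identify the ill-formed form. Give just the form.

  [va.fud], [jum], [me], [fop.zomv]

[fop.zomv]

[va.fud] — σ1 onset /v/, coda /∅/ ok; σ2 onset /f/, coda /d/ ok → well-formed
[jum] — σ1 onset /j/, coda /m/ ok → well-formed
[me] — σ1 onset /m/, coda /∅/ ok → well-formed
[fop.zomv] — violates constraint 2: syllable 2 coda /mv/ has 2 consonants (> 1) → ill-formed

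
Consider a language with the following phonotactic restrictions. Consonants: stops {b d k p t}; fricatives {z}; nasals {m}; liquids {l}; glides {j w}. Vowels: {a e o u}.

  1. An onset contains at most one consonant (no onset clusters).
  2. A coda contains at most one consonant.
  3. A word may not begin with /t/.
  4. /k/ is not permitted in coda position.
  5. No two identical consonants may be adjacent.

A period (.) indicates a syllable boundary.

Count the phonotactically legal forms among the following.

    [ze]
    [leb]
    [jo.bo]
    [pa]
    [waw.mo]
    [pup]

[ze] — σ1 onset /z/, coda /∅/ ok → phonotactically legal
[leb] — σ1 onset /l/, coda /b/ ok → phonotactically legal
[jo.bo] — σ1 onset /j/, coda /∅/ ok; σ2 onset /b/, coda /∅/ ok → phonotactically legal
[pa] — σ1 onset /p/, coda /∅/ ok → phonotactically legal
[waw.mo] — σ1 onset /w/, coda /w/ ok; σ2 onset /m/, coda /∅/ ok → phonotactically legal
[pup] — σ1 onset /p/, coda /p/ ok → phonotactically legal
Phonotactically legal: [ze], [leb], [jo.bo], [pa], [waw.mo], [pup] → 6.

6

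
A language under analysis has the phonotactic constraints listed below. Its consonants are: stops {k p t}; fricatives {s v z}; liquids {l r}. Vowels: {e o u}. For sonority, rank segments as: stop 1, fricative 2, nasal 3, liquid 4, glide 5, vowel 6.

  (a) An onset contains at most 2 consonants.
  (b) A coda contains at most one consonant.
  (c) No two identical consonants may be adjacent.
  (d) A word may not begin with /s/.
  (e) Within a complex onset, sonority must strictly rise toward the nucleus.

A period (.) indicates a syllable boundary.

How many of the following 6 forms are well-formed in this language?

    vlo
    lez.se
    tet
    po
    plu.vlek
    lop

vlo — σ1 onset /vl/ (2→4 rises), coda /∅/ ok → well-formed
lez.se — σ1 onset /l/, coda /z/ ok; σ2 onset /s/, coda /∅/ ok → well-formed
tet — σ1 onset /t/, coda /t/ ok → well-formed
po — σ1 onset /p/, coda /∅/ ok → well-formed
plu.vlek — σ1 onset /pl/ (1→4 rises), coda /∅/ ok; σ2 onset /vl/ (2→4 rises), coda /k/ ok → well-formed
lop — σ1 onset /l/, coda /p/ ok → well-formed
Well-formed: vlo, lez.se, tet, po, plu.vlek, lop → 6.

6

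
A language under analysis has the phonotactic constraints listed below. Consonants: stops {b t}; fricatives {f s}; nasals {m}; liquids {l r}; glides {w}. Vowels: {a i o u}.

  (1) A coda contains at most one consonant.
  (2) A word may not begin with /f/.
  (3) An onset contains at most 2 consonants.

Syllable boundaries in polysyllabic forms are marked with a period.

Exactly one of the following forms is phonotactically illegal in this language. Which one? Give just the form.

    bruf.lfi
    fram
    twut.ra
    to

fram

bruf.lfi — σ1 onset /br/ (2C), coda /f/ ok; σ2 onset /lf/ (2C), coda /∅/ ok → phonotactically legal
fram — violates constraint 2: word begins with /f/ → phonotactically illegal
twut.ra — σ1 onset /tw/ (2C), coda /t/ ok; σ2 onset /r/, coda /∅/ ok → phonotactically legal
to — σ1 onset /t/, coda /∅/ ok → phonotactically legal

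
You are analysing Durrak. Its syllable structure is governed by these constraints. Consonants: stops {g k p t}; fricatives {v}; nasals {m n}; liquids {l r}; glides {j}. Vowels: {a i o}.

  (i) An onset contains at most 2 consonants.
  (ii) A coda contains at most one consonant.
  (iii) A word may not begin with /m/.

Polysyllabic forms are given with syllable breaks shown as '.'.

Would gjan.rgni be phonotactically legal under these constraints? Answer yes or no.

gjan.rgni — violates constraint (i): syllable 2 onset /rgn/ has 3 consonants (> 2) → phonotactically illegal

no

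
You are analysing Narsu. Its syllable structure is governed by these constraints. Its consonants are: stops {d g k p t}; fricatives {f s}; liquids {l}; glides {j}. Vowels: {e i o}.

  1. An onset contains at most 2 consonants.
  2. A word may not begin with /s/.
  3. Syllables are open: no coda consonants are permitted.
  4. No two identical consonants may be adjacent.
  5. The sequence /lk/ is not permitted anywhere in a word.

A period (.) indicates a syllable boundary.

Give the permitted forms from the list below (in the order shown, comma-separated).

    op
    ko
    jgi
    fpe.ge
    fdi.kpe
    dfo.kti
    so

ko, jgi, fpe.ge, fdi.kpe, dfo.kti

op — violates constraint 3: syllable 1 coda /p/ has 1 consonant (> 0) → not permitted
ko — σ1 onset /k/, coda /∅/ ok → permitted
jgi — σ1 onset /jg/ (2C), coda /∅/ ok → permitted
fpe.ge — σ1 onset /fp/ (2C), coda /∅/ ok; σ2 onset /g/, coda /∅/ ok → permitted
fdi.kpe — σ1 onset /fd/ (2C), coda /∅/ ok; σ2 onset /kp/ (2C), coda /∅/ ok → permitted
dfo.kti — σ1 onset /df/ (2C), coda /∅/ ok; σ2 onset /kt/ (2C), coda /∅/ ok → permitted
so — violates constraint 2: word begins with /s/ → not permitted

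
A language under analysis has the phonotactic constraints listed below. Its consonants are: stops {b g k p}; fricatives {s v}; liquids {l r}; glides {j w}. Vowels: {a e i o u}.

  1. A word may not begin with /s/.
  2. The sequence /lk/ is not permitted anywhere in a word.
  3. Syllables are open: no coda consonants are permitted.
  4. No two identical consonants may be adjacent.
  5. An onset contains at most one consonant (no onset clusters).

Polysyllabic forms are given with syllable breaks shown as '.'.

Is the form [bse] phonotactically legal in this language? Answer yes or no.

[bse] — violates constraint 5: syllable 1 onset /bs/ has 2 consonants (> 1) → phonotactically illegal

no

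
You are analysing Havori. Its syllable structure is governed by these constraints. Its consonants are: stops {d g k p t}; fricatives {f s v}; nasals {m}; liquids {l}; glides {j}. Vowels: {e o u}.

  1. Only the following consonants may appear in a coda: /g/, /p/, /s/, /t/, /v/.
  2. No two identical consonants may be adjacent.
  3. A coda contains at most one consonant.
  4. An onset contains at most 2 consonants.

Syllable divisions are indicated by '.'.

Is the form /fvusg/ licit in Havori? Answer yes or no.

/fvusg/ — violates constraint 3: syllable 1 coda /sg/ has 2 consonants (> 1) → illicit

no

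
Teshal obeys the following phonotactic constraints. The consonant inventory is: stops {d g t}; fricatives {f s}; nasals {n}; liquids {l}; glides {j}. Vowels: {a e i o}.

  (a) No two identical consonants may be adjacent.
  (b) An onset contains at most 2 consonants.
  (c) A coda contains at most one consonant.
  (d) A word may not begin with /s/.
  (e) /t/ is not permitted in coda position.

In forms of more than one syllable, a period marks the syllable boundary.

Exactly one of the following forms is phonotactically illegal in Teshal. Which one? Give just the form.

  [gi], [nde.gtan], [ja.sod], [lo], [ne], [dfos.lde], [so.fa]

[so.fa]

[gi] — σ1 onset /g/, coda /∅/ ok → phonotactically legal
[nde.gtan] — σ1 onset /nd/ (2C), coda /∅/ ok; σ2 onset /gt/ (2C), coda /n/ ok → phonotactically legal
[ja.sod] — σ1 onset /j/, coda /∅/ ok; σ2 onset /s/, coda /d/ ok → phonotactically legal
[lo] — σ1 onset /l/, coda /∅/ ok → phonotactically legal
[ne] — σ1 onset /n/, coda /∅/ ok → phonotactically legal
[dfos.lde] — σ1 onset /df/ (2C), coda /s/ ok; σ2 onset /ld/ (2C), coda /∅/ ok → phonotactically legal
[so.fa] — violates constraint (d): word begins with /s/ → phonotactically illegal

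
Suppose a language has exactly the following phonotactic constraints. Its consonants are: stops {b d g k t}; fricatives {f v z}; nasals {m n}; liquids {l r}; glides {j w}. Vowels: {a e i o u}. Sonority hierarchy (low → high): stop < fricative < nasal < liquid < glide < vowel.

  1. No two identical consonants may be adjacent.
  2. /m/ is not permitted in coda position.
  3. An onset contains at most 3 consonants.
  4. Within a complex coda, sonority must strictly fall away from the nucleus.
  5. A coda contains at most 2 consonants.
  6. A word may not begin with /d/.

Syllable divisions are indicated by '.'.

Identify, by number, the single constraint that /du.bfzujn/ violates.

6

/du.bfzujn/: word begins with /d/.
This is a violation of constraint 6: "A word may not begin with /d/."
The remaining constraints (1, 2, 3, 4, 5) are satisfied.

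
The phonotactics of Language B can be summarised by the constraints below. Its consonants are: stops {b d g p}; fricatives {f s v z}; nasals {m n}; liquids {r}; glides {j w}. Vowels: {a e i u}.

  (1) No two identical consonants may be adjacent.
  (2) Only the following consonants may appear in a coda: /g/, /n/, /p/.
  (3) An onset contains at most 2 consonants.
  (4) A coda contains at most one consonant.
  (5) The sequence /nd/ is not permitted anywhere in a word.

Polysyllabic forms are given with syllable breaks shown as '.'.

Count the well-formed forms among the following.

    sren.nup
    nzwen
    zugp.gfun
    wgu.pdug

1

sren.nup — violates constraint 1: adjacent identical consonants /nn/ → ill-formed
nzwen — violates constraint 3: syllable 1 onset /nzw/ has 3 consonants (> 2) → ill-formed
zugp.gfun — violates constraint 4: syllable 1 coda /gp/ has 2 consonants (> 1) → ill-formed
wgu.pdug — σ1 onset /wg/ (2C), coda /∅/ ok; σ2 onset /pd/ (2C), coda /g/ ok → well-formed
Well-formed: wgu.pdug → 1.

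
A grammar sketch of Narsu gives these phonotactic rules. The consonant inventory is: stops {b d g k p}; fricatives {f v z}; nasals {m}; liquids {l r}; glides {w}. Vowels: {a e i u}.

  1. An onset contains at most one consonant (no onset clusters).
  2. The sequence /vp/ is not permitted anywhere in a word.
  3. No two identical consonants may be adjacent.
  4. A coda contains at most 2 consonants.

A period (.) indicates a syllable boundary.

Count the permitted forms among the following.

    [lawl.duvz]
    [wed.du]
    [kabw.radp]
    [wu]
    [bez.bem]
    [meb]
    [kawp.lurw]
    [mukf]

7

[lawl.duvz] — σ1 onset /l/, coda /wl/ (2C) ok; σ2 onset /d/, coda /vz/ (2C) ok → permitted
[wed.du] — violates constraint 3: adjacent identical consonants /dd/ → not permitted
[kabw.radp] — σ1 onset /k/, coda /bw/ (2C) ok; σ2 onset /r/, coda /dp/ (2C) ok → permitted
[wu] — σ1 onset /w/, coda /∅/ ok → permitted
[bez.bem] — σ1 onset /b/, coda /z/ ok; σ2 onset /b/, coda /m/ ok → permitted
[meb] — σ1 onset /m/, coda /b/ ok → permitted
[kawp.lurw] — σ1 onset /k/, coda /wp/ (2C) ok; σ2 onset /l/, coda /rw/ (2C) ok → permitted
[mukf] — σ1 onset /m/, coda /kf/ (2C) ok → permitted
Permitted: [lawl.duvz], [kabw.radp], [wu], [bez.bem], [meb], [kawp.lurw], [mukf] → 7.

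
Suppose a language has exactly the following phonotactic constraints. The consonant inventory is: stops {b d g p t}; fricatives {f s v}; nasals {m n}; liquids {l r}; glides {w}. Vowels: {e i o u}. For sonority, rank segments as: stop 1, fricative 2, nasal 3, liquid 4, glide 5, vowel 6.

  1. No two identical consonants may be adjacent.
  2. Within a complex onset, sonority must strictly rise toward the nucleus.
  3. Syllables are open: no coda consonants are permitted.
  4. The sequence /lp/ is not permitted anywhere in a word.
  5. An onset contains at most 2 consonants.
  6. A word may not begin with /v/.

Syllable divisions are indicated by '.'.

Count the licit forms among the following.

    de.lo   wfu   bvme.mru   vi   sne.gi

de.lo — σ1 onset /d/, coda /∅/ ok; σ2 onset /l/, coda /∅/ ok → licit
wfu — violates constraint 2: syllable 1 onset /wf/: /w/ (glide, 5) → /f/ (fricative, 2) does not rise → illicit
bvme.mru — violates constraint 5: syllable 1 onset /bvm/ has 3 consonants (> 2) → illicit
vi — violates constraint 6: word begins with /v/ → illicit
sne.gi — σ1 onset /sn/ (2→3 rises), coda /∅/ ok; σ2 onset /g/, coda /∅/ ok → licit
Licit: de.lo, sne.gi → 2.

2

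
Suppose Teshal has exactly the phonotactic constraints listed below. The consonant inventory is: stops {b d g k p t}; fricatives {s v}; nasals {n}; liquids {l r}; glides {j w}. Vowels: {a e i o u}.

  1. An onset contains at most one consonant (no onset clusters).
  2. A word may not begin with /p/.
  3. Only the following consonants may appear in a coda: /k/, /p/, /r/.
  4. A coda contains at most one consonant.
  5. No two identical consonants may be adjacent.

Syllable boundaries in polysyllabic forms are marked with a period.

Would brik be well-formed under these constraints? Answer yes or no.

no

brik — violates constraint 1: syllable 1 onset /br/ has 2 consonants (> 1) → ill-formed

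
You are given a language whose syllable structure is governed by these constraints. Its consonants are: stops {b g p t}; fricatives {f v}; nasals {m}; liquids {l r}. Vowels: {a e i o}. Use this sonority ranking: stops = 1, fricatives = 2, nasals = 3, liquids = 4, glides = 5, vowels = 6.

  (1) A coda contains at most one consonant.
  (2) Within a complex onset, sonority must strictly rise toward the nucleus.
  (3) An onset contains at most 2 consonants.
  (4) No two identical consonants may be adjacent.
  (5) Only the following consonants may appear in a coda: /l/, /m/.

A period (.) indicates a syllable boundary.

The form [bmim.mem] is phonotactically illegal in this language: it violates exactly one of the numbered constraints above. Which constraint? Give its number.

4

[bmim.mem]: adjacent identical consonants /mm/.
This is a violation of constraint 4: "No two identical consonants may be adjacent."
The remaining constraints (1, 2, 3, 5) are satisfied.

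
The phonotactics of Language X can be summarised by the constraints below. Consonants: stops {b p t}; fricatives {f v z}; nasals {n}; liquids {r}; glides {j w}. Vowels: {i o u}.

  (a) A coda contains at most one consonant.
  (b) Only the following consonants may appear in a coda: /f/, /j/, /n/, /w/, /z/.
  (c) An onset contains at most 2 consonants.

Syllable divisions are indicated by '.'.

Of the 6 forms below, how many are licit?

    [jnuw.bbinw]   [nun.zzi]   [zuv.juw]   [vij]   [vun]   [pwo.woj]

4

[jnuw.bbinw] — violates constraint (a): syllable 2 coda /nw/ has 2 consonants (> 1) → illicit
[nun.zzi] — σ1 onset /n/, coda /n/ ok; σ2 onset /zz/ (2C), coda /∅/ ok → licit
[zuv.juw] — violates constraint (b): syllable 1 coda contains /v/, which is not a licensed coda consonant → illicit
[vij] — σ1 onset /v/, coda /j/ ok → licit
[vun] — σ1 onset /v/, coda /n/ ok → licit
[pwo.woj] — σ1 onset /pw/ (2C), coda /∅/ ok; σ2 onset /w/, coda /j/ ok → licit
Licit: [nun.zzi], [vij], [vun], [pwo.woj] → 4.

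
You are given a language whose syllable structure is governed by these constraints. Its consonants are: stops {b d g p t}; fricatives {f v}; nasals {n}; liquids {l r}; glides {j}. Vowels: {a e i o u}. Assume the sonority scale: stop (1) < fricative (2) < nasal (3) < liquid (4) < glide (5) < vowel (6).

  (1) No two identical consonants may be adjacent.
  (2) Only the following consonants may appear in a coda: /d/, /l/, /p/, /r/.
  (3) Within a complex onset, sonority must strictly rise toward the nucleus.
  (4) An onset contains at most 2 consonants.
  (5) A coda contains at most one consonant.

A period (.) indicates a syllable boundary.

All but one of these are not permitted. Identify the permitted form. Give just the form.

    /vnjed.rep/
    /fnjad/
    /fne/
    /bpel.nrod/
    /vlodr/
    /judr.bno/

/vnjed.rep/ — violates constraint 4: syllable 1 onset /vnj/ has 3 consonants (> 2) → not permitted
/fnjad/ — violates constraint 4: syllable 1 onset /fnj/ has 3 consonants (> 2) → not permitted
/fne/ — σ1 onset /fn/ (2→3 rises), coda /∅/ ok → permitted
/bpel.nrod/ — violates constraint 3: syllable 1 onset /bp/: /b/ (stop, 1) → /p/ (stop, 1) does not rise → not permitted
/vlodr/ — violates constraint 5: syllable 1 coda /dr/ has 2 consonants (> 1) → not permitted
/judr.bno/ — violates constraint 5: syllable 1 coda /dr/ has 2 consonants (> 1) → not permitted

/fne/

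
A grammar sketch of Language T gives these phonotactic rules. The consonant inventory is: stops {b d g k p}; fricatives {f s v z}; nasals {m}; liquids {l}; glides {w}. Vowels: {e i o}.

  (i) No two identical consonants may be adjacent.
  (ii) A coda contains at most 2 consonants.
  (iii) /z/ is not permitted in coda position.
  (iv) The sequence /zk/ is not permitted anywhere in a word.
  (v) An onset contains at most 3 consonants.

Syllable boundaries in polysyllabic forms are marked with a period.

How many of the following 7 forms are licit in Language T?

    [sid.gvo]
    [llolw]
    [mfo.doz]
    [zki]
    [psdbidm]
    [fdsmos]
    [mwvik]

[sid.gvo] — σ1 onset /s/, coda /d/ ok; σ2 onset /gv/ (2C), coda /∅/ ok → licit
[llolw] — violates constraint (i): adjacent identical consonants /ll/ → illicit
[mfo.doz] — violates constraint (iii): syllable 2 coda contains /z/ → illicit
[zki] — violates constraint (iv): contains banned sequence /zk/ → illicit
[psdbidm] — violates constraint (v): syllable 1 onset /psdb/ has 4 consonants (> 3) → illicit
[fdsmos] — violates constraint (v): syllable 1 onset /fdsm/ has 4 consonants (> 3) → illicit
[mwvik] — σ1 onset /mwv/ (3C), coda /k/ ok → licit
Licit: [sid.gvo], [mwvik] → 2.

2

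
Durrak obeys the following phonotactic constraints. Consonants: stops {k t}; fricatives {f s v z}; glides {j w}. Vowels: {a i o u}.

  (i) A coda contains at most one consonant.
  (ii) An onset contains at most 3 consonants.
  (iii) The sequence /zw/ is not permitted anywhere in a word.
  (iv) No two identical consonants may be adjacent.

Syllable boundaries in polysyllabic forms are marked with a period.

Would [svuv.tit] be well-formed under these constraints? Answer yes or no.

[svuv.tit] — σ1 onset /sv/ (2C), coda /v/ ok; σ2 onset /t/, coda /t/ ok → well-formed

yes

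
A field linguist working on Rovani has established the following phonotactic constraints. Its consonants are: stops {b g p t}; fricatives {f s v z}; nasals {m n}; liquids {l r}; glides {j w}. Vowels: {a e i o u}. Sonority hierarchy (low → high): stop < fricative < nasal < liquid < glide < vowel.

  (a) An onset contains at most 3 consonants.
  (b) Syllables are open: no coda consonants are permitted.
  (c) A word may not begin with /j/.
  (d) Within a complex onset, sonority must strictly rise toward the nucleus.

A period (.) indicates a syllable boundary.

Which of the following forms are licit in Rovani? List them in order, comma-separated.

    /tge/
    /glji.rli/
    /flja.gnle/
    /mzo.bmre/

/flja.gnle/

/tge/ — violates constraint (d): syllable 1 onset /tg/: /t/ (stop, 1) → /g/ (stop, 1) does not rise → illicit
/glji.rli/ — violates constraint (d): syllable 2 onset /rl/: /r/ (liquid, 4) → /l/ (liquid, 4) does not rise → illicit
/flja.gnle/ — σ1 onset /flj/ (2→4→5 rises), coda /∅/ ok; σ2 onset /gnl/ (1→3→4 rises), coda /∅/ ok → licit
/mzo.bmre/ — violates constraint (d): syllable 1 onset /mz/: /m/ (nasal, 3) → /z/ (fricative, 2) does not rise → illicit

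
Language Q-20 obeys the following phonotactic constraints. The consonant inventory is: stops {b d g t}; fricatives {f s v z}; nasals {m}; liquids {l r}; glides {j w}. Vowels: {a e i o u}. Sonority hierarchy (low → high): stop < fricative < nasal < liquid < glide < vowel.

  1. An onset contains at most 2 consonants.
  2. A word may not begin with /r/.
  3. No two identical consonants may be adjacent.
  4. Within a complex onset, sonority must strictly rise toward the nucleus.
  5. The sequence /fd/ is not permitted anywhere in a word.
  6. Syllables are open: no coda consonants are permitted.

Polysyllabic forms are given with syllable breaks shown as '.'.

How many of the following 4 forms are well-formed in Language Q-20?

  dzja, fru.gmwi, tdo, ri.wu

0

dzja — violates constraint 1: syllable 1 onset /dzj/ has 3 consonants (> 2) → ill-formed
fru.gmwi — violates constraint 1: syllable 2 onset /gmw/ has 3 consonants (> 2) → ill-formed
tdo — violates constraint 4: syllable 1 onset /td/: /t/ (stop, 1) → /d/ (stop, 1) does not rise → ill-formed
ri.wu — violates constraint 2: word begins with /r/ → ill-formed
No form is well-formed → 0.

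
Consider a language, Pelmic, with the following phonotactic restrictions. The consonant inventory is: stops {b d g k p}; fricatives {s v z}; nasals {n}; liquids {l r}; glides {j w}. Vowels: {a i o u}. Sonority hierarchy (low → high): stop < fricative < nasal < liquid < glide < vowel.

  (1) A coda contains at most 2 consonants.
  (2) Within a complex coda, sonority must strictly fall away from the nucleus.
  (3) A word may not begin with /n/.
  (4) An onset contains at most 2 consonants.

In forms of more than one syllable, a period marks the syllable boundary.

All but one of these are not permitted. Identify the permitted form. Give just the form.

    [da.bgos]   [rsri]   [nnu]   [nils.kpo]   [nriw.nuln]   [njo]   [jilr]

[da.bgos]

[da.bgos] — σ1 onset /d/, coda /∅/ ok; σ2 onset /bg/ (2C), coda /s/ ok → permitted
[rsri] — violates constraint 4: syllable 1 onset /rsr/ has 3 consonants (> 2) → not permitted
[nnu] — violates constraint 3: word begins with /n/ → not permitted
[nils.kpo] — violates constraint 3: word begins with /n/ → not permitted
[nriw.nuln] — violates constraint 3: word begins with /n/ → not permitted
[njo] — violates constraint 3: word begins with /n/ → not permitted
[jilr] — violates constraint 2: syllable 1 coda /lr/: /l/ (liquid, 4) → /r/ (liquid, 4) does not fall → not permitted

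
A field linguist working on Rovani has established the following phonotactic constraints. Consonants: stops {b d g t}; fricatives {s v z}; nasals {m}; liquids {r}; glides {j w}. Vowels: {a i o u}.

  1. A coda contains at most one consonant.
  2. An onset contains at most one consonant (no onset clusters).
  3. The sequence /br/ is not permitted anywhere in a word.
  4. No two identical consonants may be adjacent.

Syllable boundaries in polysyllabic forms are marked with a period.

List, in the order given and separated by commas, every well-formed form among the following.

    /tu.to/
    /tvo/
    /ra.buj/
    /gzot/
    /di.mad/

/tu.to/, /ra.buj/, /di.mad/

/tu.to/ — σ1 onset /t/, coda /∅/ ok; σ2 onset /t/, coda /∅/ ok → well-formed
/tvo/ — violates constraint 2: syllable 1 onset /tv/ has 2 consonants (> 1) → ill-formed
/ra.buj/ — σ1 onset /r/, coda /∅/ ok; σ2 onset /b/, coda /j/ ok → well-formed
/gzot/ — violates constraint 2: syllable 1 onset /gz/ has 2 consonants (> 1) → ill-formed
/di.mad/ — σ1 onset /d/, coda /∅/ ok; σ2 onset /m/, coda /d/ ok → well-formed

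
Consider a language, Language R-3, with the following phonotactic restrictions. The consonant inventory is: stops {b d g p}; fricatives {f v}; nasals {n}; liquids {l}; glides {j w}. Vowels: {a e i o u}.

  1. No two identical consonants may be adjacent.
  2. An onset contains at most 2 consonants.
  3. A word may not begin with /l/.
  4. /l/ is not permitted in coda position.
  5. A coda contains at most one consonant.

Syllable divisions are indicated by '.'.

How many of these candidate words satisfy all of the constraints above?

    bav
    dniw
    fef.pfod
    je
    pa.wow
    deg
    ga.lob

bav — σ1 onset /b/, coda /v/ ok → permitted
dniw — σ1 onset /dn/ (2C), coda /w/ ok → permitted
fef.pfod — σ1 onset /f/, coda /f/ ok; σ2 onset /pf/ (2C), coda /d/ ok → permitted
je — σ1 onset /j/, coda /∅/ ok → permitted
pa.wow — σ1 onset /p/, coda /∅/ ok; σ2 onset /w/, coda /w/ ok → permitted
deg — σ1 onset /d/, coda /g/ ok → permitted
ga.lob — σ1 onset /g/, coda /∅/ ok; σ2 onset /l/, coda /b/ ok → permitted
Permitted: bav, dniw, fef.pfod, je, pa.wow, deg, ga.lob → 7.

7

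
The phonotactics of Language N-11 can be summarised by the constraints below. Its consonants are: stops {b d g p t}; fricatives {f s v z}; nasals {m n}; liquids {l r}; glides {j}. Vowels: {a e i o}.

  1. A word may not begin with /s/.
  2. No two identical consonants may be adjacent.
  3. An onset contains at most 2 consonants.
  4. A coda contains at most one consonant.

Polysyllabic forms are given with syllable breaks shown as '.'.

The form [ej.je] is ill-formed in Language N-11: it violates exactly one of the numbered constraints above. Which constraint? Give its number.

[ej.je]: adjacent identical consonants /jj/.
This is a violation of constraint 2: "No two identical consonants may be adjacent."
The remaining constraints (1, 3, 4) are satisfied.

2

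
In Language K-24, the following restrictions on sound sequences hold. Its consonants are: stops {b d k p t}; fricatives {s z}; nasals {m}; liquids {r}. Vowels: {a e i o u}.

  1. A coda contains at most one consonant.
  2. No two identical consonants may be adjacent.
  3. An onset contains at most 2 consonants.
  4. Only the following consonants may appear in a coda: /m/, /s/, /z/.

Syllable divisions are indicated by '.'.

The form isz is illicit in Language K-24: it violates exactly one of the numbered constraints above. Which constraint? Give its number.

isz: syllable 1 coda /sz/ has 2 consonants (> 1).
This is a violation of constraint 1: "A coda contains at most one consonant."
The remaining constraints (2, 3, 4) are satisfied.

1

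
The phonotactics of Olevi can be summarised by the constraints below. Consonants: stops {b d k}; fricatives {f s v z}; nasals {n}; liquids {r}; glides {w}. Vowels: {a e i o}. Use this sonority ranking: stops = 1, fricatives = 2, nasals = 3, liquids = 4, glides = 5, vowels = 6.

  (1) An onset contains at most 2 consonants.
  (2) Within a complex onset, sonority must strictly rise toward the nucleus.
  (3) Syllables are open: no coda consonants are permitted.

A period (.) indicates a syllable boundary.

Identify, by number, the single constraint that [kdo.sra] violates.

2

[kdo.sra]: syllable 1 onset /kd/: /k/ (stop, 1) → /d/ (stop, 1) does not rise.
This is a violation of constraint 2: "Within a complex onset, sonority must strictly rise toward the nucleus."
The remaining constraints (1, 3) are satisfied.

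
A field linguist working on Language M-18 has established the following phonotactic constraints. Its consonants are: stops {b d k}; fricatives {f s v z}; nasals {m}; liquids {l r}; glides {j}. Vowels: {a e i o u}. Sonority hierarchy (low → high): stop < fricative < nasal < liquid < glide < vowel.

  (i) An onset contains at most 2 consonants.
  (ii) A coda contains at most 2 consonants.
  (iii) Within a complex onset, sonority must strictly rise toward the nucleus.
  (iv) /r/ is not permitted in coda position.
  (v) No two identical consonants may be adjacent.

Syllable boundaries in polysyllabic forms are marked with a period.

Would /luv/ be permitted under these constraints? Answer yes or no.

yes

/luv/ — σ1 onset /l/, coda /v/ ok → permitted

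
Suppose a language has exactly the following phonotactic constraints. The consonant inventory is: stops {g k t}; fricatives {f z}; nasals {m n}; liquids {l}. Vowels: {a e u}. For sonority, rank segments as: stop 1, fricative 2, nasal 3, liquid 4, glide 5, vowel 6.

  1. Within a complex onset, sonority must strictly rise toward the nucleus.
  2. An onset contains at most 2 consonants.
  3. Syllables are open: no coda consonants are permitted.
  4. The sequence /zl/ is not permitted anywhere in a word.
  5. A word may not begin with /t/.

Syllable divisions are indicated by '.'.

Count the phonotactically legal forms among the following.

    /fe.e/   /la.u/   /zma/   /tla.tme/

/fe.e/ — σ1 onset /f/, coda /∅/ ok; σ2 onset /∅/, coda /∅/ ok → phonotactically legal
/la.u/ — σ1 onset /l/, coda /∅/ ok; σ2 onset /∅/, coda /∅/ ok → phonotactically legal
/zma/ — σ1 onset /zm/ (2→3 rises), coda /∅/ ok → phonotactically legal
/tla.tme/ — violates constraint 5: word begins with /t/ → phonotactically illegal
Phonotactically legal: /fe.e/, /la.u/, /zma/ → 3.

3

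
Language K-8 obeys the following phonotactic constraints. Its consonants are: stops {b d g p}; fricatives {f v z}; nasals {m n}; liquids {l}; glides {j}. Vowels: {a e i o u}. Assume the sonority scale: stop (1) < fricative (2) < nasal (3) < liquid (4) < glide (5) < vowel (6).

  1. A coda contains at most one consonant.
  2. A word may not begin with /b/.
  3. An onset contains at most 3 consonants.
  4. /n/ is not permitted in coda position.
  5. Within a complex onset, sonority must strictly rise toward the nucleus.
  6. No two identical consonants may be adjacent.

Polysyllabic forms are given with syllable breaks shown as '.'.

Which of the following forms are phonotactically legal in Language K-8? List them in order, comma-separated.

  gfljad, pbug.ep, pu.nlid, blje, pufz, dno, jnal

gfljad — violates constraint 3: syllable 1 onset /gflj/ has 4 consonants (> 3) → phonotactically illegal
pbug.ep — violates constraint 5: syllable 1 onset /pb/: /p/ (stop, 1) → /b/ (stop, 1) does not rise → phonotactically illegal
pu.nlid — σ1 onset /p/, coda /∅/ ok; σ2 onset /nl/ (3→4 rises), coda /d/ ok → phonotactically legal
blje — violates constraint 2: word begins with /b/ → phonotactically illegal
pufz — violates constraint 1: syllable 1 coda /fz/ has 2 consonants (> 1) → phonotactically illegal
dno — σ1 onset /dn/ (1→3 rises), coda /∅/ ok → phonotactically legal
jnal — violates constraint 5: syllable 1 onset /jn/: /j/ (glide, 5) → /n/ (nasal, 3) does not rise → phonotactically illegal

pu.nlid, dno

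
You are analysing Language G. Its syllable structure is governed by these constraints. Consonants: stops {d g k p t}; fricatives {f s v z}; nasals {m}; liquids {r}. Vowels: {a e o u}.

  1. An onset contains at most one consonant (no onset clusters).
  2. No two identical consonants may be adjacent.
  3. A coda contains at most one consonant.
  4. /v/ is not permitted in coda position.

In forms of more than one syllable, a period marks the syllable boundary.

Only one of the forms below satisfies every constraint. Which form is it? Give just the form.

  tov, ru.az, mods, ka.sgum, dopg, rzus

ru.az

tov — violates constraint 4: syllable 1 coda contains /v/ → not permitted
ru.az — σ1 onset /r/, coda /∅/ ok; σ2 onset /∅/, coda /z/ ok → permitted
mods — violates constraint 3: syllable 1 coda /ds/ has 2 consonants (> 1) → not permitted
ka.sgum — violates constraint 1: syllable 2 onset /sg/ has 2 consonants (> 1) → not permitted
dopg — violates constraint 3: syllable 1 coda /pg/ has 2 consonants (> 1) → not permitted
rzus — violates constraint 1: syllable 1 onset /rz/ has 2 consonants (> 1) → not permitted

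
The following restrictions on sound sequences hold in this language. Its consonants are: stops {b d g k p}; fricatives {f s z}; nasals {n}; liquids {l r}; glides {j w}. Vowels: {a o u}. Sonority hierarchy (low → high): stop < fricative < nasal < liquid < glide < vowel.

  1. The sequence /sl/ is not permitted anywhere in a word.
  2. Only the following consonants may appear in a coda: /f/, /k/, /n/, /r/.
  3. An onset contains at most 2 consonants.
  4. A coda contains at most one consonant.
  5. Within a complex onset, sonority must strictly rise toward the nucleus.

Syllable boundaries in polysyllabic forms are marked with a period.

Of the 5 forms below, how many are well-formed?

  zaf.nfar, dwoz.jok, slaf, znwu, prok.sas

0

zaf.nfar — violates constraint 5: syllable 2 onset /nf/: /n/ (nasal, 3) → /f/ (fricative, 2) does not rise → ill-formed
dwoz.jok — violates constraint 2: syllable 1 coda contains /z/, which is not a licensed coda consonant → ill-formed
slaf — violates constraint 1: contains banned sequence /sl/ → ill-formed
znwu — violates constraint 3: syllable 1 onset /znw/ has 3 consonants (> 2) → ill-formed
prok.sas — violates constraint 2: syllable 2 coda contains /s/, which is not a licensed coda consonant → ill-formed
No form is well-formed → 0.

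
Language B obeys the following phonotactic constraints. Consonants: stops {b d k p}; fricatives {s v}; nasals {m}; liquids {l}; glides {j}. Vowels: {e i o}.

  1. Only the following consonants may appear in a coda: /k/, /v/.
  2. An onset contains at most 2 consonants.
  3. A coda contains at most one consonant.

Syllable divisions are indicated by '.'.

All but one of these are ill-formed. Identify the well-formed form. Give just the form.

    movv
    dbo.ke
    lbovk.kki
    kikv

movv — violates constraint 3: syllable 1 coda /vv/ has 2 consonants (> 1) → ill-formed
dbo.ke — σ1 onset /db/ (2C), coda /∅/ ok; σ2 onset /k/, coda /∅/ ok → well-formed
lbovk.kki — violates constraint 3: syllable 1 coda /vk/ has 2 consonants (> 1) → ill-formed
kikv — violates constraint 3: syllable 1 coda /kv/ has 2 consonants (> 1) → ill-formed

dbo.ke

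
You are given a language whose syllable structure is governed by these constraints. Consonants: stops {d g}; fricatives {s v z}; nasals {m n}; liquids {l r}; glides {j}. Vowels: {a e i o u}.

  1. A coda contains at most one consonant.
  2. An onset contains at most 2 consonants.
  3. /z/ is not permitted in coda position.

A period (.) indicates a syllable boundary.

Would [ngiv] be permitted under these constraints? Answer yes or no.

yes

[ngiv] — σ1 onset /ng/ (2C), coda /v/ ok → permitted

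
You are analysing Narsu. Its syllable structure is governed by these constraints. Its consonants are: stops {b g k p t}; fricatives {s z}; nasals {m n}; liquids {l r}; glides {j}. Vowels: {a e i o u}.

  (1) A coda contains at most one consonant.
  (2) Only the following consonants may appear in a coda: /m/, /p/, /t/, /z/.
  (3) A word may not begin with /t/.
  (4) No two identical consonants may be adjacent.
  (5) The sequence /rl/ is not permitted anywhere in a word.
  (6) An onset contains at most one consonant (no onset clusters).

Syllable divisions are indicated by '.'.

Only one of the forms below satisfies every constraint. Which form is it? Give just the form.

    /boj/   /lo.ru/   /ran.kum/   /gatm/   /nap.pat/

/boj/ — violates constraint 2: syllable 1 coda contains /j/, which is not a licensed coda consonant → not permitted
/lo.ru/ — σ1 onset /l/, coda /∅/ ok; σ2 onset /r/, coda /∅/ ok → permitted
/ran.kum/ — violates constraint 2: syllable 1 coda contains /n/, which is not a licensed coda consonant → not permitted
/gatm/ — violates constraint 1: syllable 1 coda /tm/ has 2 consonants (> 1) → not permitted
/nap.pat/ — violates constraint 4: adjacent identical consonants /pp/ → not permitted

/lo.ru/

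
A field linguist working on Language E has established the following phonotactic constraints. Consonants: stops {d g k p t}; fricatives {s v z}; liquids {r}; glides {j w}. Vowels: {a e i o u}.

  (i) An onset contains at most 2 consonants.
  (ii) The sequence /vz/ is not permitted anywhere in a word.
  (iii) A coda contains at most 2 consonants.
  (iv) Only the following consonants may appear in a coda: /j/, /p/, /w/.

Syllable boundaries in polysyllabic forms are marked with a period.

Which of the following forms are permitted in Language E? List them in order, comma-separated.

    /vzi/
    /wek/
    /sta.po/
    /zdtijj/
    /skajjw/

/vzi/ — violates constraint (ii): contains banned sequence /vz/ → not permitted
/wek/ — violates constraint (iv): syllable 1 coda contains /k/, which is not a licensed coda consonant → not permitted
/sta.po/ — σ1 onset /st/ (2C), coda /∅/ ok; σ2 onset /p/, coda /∅/ ok → permitted
/zdtijj/ — violates constraint (i): syllable 1 onset /zdt/ has 3 consonants (> 2) → not permitted
/skajjw/ — violates constraint (iii): syllable 1 coda /jjw/ has 3 consonants (> 2) → not permitted

/sta.po/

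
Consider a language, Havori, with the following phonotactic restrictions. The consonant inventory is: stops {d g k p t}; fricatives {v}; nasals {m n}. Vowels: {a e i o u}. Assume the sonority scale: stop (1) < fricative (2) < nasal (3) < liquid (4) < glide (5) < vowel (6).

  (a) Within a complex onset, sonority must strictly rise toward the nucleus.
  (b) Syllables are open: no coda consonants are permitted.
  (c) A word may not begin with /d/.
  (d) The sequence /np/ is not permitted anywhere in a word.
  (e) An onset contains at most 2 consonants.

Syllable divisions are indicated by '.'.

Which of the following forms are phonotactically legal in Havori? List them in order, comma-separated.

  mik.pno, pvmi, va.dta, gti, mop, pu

mik.pno — violates constraint (b): syllable 1 coda /k/ has 1 consonant (> 0) → phonotactically illegal
pvmi — violates constraint (e): syllable 1 onset /pvm/ has 3 consonants (> 2) → phonotactically illegal
va.dta — violates constraint (a): syllable 2 onset /dt/: /d/ (stop, 1) → /t/ (stop, 1) does not rise → phonotactically illegal
gti — violates constraint (a): syllable 1 onset /gt/: /g/ (stop, 1) → /t/ (stop, 1) does not rise → phonotactically illegal
mop — violates constraint (b): syllable 1 coda /p/ has 1 consonant (> 0) → phonotactically illegal
pu — σ1 onset /p/, coda /∅/ ok → phonotactically legal

pu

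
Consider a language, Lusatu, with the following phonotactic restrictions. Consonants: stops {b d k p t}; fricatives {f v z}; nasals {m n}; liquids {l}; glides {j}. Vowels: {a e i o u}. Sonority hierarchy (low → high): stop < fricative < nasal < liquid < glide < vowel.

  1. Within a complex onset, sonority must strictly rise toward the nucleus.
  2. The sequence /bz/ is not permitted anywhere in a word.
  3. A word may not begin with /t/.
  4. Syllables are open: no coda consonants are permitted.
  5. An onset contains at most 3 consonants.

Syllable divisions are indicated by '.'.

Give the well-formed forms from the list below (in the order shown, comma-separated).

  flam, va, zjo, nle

va, zjo, nle

flam — violates constraint 4: syllable 1 coda /m/ has 1 consonant (> 0) → ill-formed
va — σ1 onset /v/, coda /∅/ ok → well-formed
zjo — σ1 onset /zj/ (2→5 rises), coda /∅/ ok → well-formed
nle — σ1 onset /nl/ (3→4 rises), coda /∅/ ok → well-formed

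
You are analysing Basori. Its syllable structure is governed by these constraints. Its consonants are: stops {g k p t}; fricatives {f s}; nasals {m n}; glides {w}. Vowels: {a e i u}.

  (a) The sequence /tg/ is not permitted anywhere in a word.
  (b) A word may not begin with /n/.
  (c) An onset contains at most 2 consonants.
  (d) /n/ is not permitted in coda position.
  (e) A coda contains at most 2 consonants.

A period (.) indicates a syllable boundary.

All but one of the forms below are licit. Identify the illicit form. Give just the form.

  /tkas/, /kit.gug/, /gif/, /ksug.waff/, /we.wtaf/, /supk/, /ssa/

/kit.gug/

/tkas/ — σ1 onset /tk/ (2C), coda /s/ ok → licit
/kit.gug/ — violates constraint (a): contains banned sequence /tg/ → illicit
/gif/ — σ1 onset /g/, coda /f/ ok → licit
/ksug.waff/ — σ1 onset /ks/ (2C), coda /g/ ok; σ2 onset /w/, coda /ff/ (2C) ok → licit
/we.wtaf/ — σ1 onset /w/, coda /∅/ ok; σ2 onset /wt/ (2C), coda /f/ ok → licit
/supk/ — σ1 onset /s/, coda /pk/ (2C) ok → licit
/ssa/ — σ1 onset /ss/ (2C), coda /∅/ ok → licit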